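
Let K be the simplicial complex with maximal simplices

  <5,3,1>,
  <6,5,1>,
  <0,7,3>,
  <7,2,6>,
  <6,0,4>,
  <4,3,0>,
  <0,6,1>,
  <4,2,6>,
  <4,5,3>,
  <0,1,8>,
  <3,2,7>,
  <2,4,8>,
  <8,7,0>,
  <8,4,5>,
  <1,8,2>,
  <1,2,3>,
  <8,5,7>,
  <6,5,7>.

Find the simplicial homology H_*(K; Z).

H_0 ≅ Z,  H_1 ≅ Z^2,  H_2 ≅ Z.

Take the total order 0 < 1 < 2 < 3 < 4 < 5 < 6 < 7 < 8 on the vertex set. Then K (dimension 2) consists of the simplices:

  0-simplices (9): [0], [1], [2], [3], [4], [5], [6], [7], [8]
  1-simplices (27): (27 of them)
  2-simplices (18): [0,1,6], [0,1,8], [0,3,4], [0,3,7], [0,4,6], [0,7,8], [1,2,3], [1,2,8], [1,3,5], [1,5,6], [2,3,7], [2,4,6], [2,4,8], [2,6,7], [3,4,5], [4,5,8], [5,6,7], [5,7,8]

so the chain groups are C_0 ≅ Z^9, C_1 ≅ Z^27, C_2 ≅ Z^18.

∂_1: C_1 → C_0 maps an edge to its endpoints' difference, ∂[p,q] = q − p. For instance
  ∂[3,5] = [5] − [3].
The resulting 9×27 matrix has rank 8, and its Smith normal form has invariant factors (1,1,1,1,1,1,1,1).

∂_2: C_2 → C_1 sends each 2-simplex [p,q,r] to [q,r] − [p,r] + [p,q]. For instance
  ∂[5,7,8] = [7,8] − [5,8] + [5,7],
  ∂[2,6,7] = [6,7] − [2,7] + [2,6].
This gives a 27×18 integer matrix of rank 17; reducing to Smith normal form yields diagonal entries (1,1,1,1,1,1,1,1,1,1,1,1,1,1,1,1,1).

Now H_k = ker ∂_k / im ∂_{k+1}, so:

  H_0: rank C_0 − rank ∂_1 = 9 − 8 = 1, and the invariant factors of ∂_1 are all 1, so H_0 ≅ Z.
  H_1: rank ker ∂_1 − rank ∂_2 = (27 − 8) − 17 = 2, and the invariant factors of ∂_2 are all 1, so H_1 ≅ Z^2.
  H_2: rank ker ∂_2 − rank ∂_3 = (18 − 17) − 0 = 1, and there is no ∂_3, so H_2 ≅ Z.

(K is a triangulation of the torus T^2.)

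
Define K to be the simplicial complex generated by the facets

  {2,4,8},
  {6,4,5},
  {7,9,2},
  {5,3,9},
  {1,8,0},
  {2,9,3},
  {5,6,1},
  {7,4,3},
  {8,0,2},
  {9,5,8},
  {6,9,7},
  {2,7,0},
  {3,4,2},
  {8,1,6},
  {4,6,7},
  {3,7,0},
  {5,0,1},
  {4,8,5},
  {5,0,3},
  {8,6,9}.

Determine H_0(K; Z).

K has 10 vertices, 30 edges, 20 triangles.
rank ∂_0 = 0, rank ∂_1 = 9 ⇒ b_0 = 10 − 0 − 9 = 1; all invariant factors of ∂_1 are 1 so no torsion. So H_0 = Z.

H_0 ≅ Z.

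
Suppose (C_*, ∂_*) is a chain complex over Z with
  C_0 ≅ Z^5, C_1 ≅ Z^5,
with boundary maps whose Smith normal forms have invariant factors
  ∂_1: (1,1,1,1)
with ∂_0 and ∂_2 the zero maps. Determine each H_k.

H_0 = Z,  H_1 = Z.

H_0: b_0 = 5 − 0 − 4 = 1; torsion from ∂_1 factors > 1: none. So H_0 = Z.
H_1: b_1 = 5 − 4 − 0 = 1; torsion from ∂_2 factors > 1: none. So H_1 = Z.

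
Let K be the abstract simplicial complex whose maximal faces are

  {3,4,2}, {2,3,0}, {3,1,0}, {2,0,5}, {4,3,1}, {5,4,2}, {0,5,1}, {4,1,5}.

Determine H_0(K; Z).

K has 6 vertices, 12 edges, 8 triangles.
rank ∂_0 = 0, rank ∂_1 = 5 ⇒ b_0 = 6 − 0 − 5 = 1; all invariant factors of ∂_1 are 1 so no torsion. So H_0 ≅ Z.

H_0 = Z.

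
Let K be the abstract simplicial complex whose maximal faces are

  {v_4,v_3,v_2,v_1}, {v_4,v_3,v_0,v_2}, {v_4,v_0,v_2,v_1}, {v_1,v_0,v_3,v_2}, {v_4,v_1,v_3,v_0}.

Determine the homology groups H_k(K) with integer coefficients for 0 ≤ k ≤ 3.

H_0 ≅ Z,  H_1 = 0,  H_2 = 0,  H_3 ≅ Z.

K has 5 vertices, 10 edges, 10 triangles, 5 3-simplices.
rank ∂_0 = 0, rank ∂_1 = 4 ⇒ b_0 = 5 − 0 − 4 = 1; all invariant factors of ∂_1 are 1 so no torsion. So H_0 = Z.
rank ∂_1 = 4, rank ∂_2 = 6 ⇒ b_1 = 10 − 4 − 6 = 0; all invariant factors of ∂_2 are 1 so no torsion. So H_1 = 0.
rank ∂_2 = 6, rank ∂_3 = 4 ⇒ b_2 = 10 − 6 − 4 = 0; all invariant factors of ∂_3 are 1 so no torsion. So H_2 = 0.
rank ∂_3 = 4, rank ∂_4 = 0 ⇒ b_3 = 5 − 4 − 0 = 1. So H_3 = Z.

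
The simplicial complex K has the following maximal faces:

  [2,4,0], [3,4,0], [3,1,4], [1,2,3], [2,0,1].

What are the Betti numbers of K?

b_0 = 1, b_1 = 1, b_2 = 0.

Fix the vertex order 0 < 1 < 2 < 3 < 4 and write every simplex with vertices in increasing order. Then dim K = 2 and the simplices of K are:

  0-simplices (5): [0], [1], [2], [3], [4]
  1-simplices (10): [0,1], [0,2], [0,3], [0,4], [1,2], [1,3], [1,4], [2,3], [2,4], [3,4]
  2-simplices (5): [0,1,2], [0,2,4], [0,3,4], [1,2,3], [1,3,4]

giving chain groups C_0 ≅ Z^5, C_1 ≅ Z^10, C_2 ≅ Z^5.

Boundary ∂_1: C_1 → C_0 sends each edge [p,q] (with p < q) to q − p.
As a 5×10 matrix over Z this has rank 4, with invariant factors (1,1,1,1).

Boundary ∂_2: C_2 → C_1 sends each 2-simplex [p,q,r] to [q,r] − [p,r] + [p,q]. For instance
  ∂[0,3,4] = [3,4] − [0,4] + [0,3],
  ∂[1,2,3] = [2,3] − [1,3] + [1,2].
The resulting 10×5 matrix has rank 5, and its Smith normal form has invariant factors (1,1,1,1,1).

Now H_k = ker ∂_k / im ∂_{k+1}, so:

  H_0: rank C_0 − rank ∂_1 = 5 − 4 = 1, and the invariant factors of ∂_1 are all 1, so H_0 ≅ Z.
  H_1: rank ker ∂_1 − rank ∂_2 = (10 − 4) − 5 = 1, and the invariant factors of ∂_2 are all 1, so H_1 ≅ Z.
  H_2: rank ker ∂_2 − rank ∂_3 = (5 − 5) − 0 = 0, and there is no ∂_3, so H_2 ≅ 0.

As a check, the Euler characteristic is 5 − 10 + 5 = 0, which agrees with 1 − 1 + 0 = 0.
(K is a triangulation of the Möbius band.)

Hence the Betti numbers are b_0 = 1, b_1 = 1, b_2 = 0.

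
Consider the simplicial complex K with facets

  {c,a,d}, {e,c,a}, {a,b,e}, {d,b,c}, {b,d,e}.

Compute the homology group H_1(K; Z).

Order the vertices as a < b < c < d < e. Listing each simplex with vertices in this order, K has dimension 2 with simplices:

  0-simplices (5): a, b, c, d, e
  1-simplices (10): ab, ac, ad, ae, bc, bd, be, cd, ce, de
  2-simplices (5): abe, acd, ace, bcd, bde

so the chain groups are C_0 ≅ Z^5, C_1 ≅ Z^10, C_2 ≅ Z^5.

The boundary map ∂_1: C_1 → C_0 maps an edge to its endpoints' difference, ∂[p,q] = q − p. For instance
  ∂ab = b − a.
The 5×10 boundary matrix has rank 4 and Smith normal form diag(1,1,1,1).

∂_2: C_2 → C_1 maps a triangle to the signed sum of its edges. For instance
  ∂acd = cd − ad + ac,
  ∂bde = de − be + bd.
The 10×5 boundary matrix has rank 5 and Smith normal form diag(1,1,1,1,1).

Computing H_k = (kernel of ∂_k) / (image of ∂_{k+1}):

  H_1: rank ker ∂_1 − rank ∂_2 = (10 − 4) − 5 = 1, and the invariant factors of ∂_2 are all 1, so H_1 ≅ Z.

H_1 ≅ Z.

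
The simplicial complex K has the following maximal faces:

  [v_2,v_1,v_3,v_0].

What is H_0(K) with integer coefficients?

H_0 ≅ Z.

Take the total order v_0 < v_1 < v_2 < v_3 on the vertex set. Then K (dimension 3) consists of the simplices:

  0-simplices (4): [v_0], [v_1], [v_2], [v_3]
  1-simplices (6): [v_0,v_1], [v_0,v_2], [v_0,v_3], [v_1,v_2], [v_1,v_3], [v_2,v_3]
  2-simplices (4): [v_0,v_1,v_2], [v_0,v_1,v_3], [v_0,v_2,v_3], [v_1,v_2,v_3]
  3-simplices (1): [v_0,v_1,v_2,v_3]

so the chain groups are C_0 ≅ Z^4, C_1 ≅ Z^6, C_2 ≅ Z^4, C_3 ≅ Z^1.

The boundary map ∂_1: C_1 → C_0 maps an edge to its endpoints' difference, ∂[p,q] = q − p. For instance
  ∂[v_1,v_2] = [v_2] − [v_1].
The 4×6 boundary matrix has rank 3 and Smith normal form diag(1,1,1).

Boundary ∂_2: C_2 → C_1 sends each 2-simplex [p,q,r] to [q,r] − [p,r] + [p,q]. For instance
  ∂[v_0,v_1,v_2] = [v_1,v_2] − [v_0,v_2] + [v_0,v_1],
  ∂[v_0,v_2,v_3] = [v_2,v_3] − [v_0,v_3] + [v_0,v_2].
As a 6×4 matrix over Z this has rank 3, with invariant factors (1,1,1).

The boundary map ∂_3: C_3 → C_2 sends each 3-simplex σ to the alternating sum Σ_i (−1)^i (σ with its i-th vertex removed). For instance
  ∂[v_0,v_1,v_2,v_3] = [v_1,v_2,v_3] − [v_0,v_2,v_3] + [v_0,v_1,v_3] − [v_0,v_1,v_2].
This gives a 4×1 integer matrix of rank 1; reducing to Smith normal form yields diagonal entries (1).

Now H_k = ker ∂_k / im ∂_{k+1}, so:

  H_0: rank C_0 − rank ∂_1 = 4 − 3 = 1, and the invariant factors of ∂_1 are all 1, so H_0 ≅ Z.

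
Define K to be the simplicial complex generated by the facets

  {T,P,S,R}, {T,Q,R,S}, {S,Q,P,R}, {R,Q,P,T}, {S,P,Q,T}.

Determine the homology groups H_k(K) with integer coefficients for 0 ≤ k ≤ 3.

H_0 = Z,  H_1 = 0,  H_2 = 0,  H_3 = Z.

We work with the vertex ordering P < Q < R < S < T. The simplices of K, each written with vertices in increasing order, are:

  0-simplices (5): P, Q, R, S, T
  1-simplices (10): PQ, PR, PS, PT, QR, QS, QT, RS, RT, ST
  2-simplices (10): PQR, PQS, PQT, PRS, PRT, PST, QRS, QRT, QST, RST
  3-simplices (5): PQRS, PQRT, PQST, PRST, QRST

giving chain groups C_0 ≅ Z^5, C_1 ≅ Z^10, C_2 ≅ Z^10, C_3 ≅ Z^5.

The boundary map ∂_1: C_1 → C_0 is given by ∂[p,q] = [q] − [p]. For instance
  ∂RT = T − R.
As a 5×10 matrix over Z this has rank 4, with invariant factors (1,1,1,1).

∂_2: C_2 → C_1 maps a triangle to the signed sum of its edges. For instance
  ∂QST = ST − QT + QS,
  ∂PRS = RS − PS + PR.
This gives a 10×10 integer matrix of rank 6; reducing to Smith normal form yields diagonal entries (1,1,1,1,1,1).

The boundary map ∂_3: C_3 → C_2 sends each 3-simplex σ to the alternating sum Σ_i (−1)^i (σ with its i-th vertex removed). For instance
  ∂PQRS = QRS − PRS + PQS − PQR,
  ∂PRST = RST − PST + PRT − PRS.
As a 10×5 matrix over Z this has rank 4, with invariant factors (1,1,1,1).

Reading off H_k = ker ∂_k / im ∂_{k+1}:

  H_0: rank C_0 − rank ∂_1 = 5 − 4 = 1, and the invariant factors of ∂_1 are all 1, so H_0 = Z.
  H_1: rank ker ∂_1 − rank ∂_2 = (10 − 4) − 6 = 0, and the invariant factors of ∂_2 are all 1, so H_1 = 0.
  H_2: rank ker ∂_2 − rank ∂_3 = (10 − 6) − 4 = 0, and the invariant factors of ∂_3 are all 1, so H_2 = 0.
  H_3: rank ker ∂_3 − rank ∂_4 = (5 − 4) − 0 = 1, and there is no ∂_4, so H_3 = Z.

As a check, the Euler characteristic is 5 − 10 + 10 − 5 = 0, which agrees with 1 − 0 + 0 − 1 = 0.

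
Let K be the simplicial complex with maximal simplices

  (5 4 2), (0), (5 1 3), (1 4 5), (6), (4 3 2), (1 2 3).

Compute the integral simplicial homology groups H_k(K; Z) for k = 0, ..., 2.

Take the total order 0 < 1 < 2 < 3 < 4 < 5 < 6 on the vertex set. Then K (dimension 2) consists of the simplices:

  0-simplices (7): [0], [1], [2], [3], [4], [5], [6]
  1-simplices (10): [1,2], [1,3], [1,4], [1,5], [2,3], [2,4], [2,5], [3,4], [3,5], [4,5]
  2-simplices (5): [1,2,3], [1,3,5], [1,4,5], [2,3,4], [2,4,5]

so the chain groups are C_0 ≅ Z^7, C_1 ≅ Z^10, C_2 ≅ Z^5.

Boundary ∂_1: C_1 → C_0 maps an edge to its endpoints' difference, ∂[p,q] = q − p. For instance
  ∂[1,5] = [5] − [1].
The 7×10 boundary matrix has rank 4 and Smith normal form diag(1,1,1,1).

Boundary ∂_2: C_2 → C_1 maps a triangle to the signed sum of its edges. For instance
  ∂[1,2,3] = [2,3] − [1,3] + [1,2],
  ∂[2,4,5] = [4,5] − [2,5] + [2,4].
The resulting 10×5 matrix has rank 5, and its Smith normal form has invariant factors (1,1,1,1,1).

Computing H_k = (kernel of ∂_k) / (image of ∂_{k+1}):

  H_0: rank C_0 − rank ∂_1 = 7 − 4 = 3, and the invariant factors of ∂_1 are all 1, so H_0 ≅ Z^3.
  H_1: rank ker ∂_1 − rank ∂_2 = (10 − 4) − 5 = 1, and the invariant factors of ∂_2 are all 1, so H_1 ≅ Z.
  H_2: rank ker ∂_2 − rank ∂_3 = (5 − 5) − 0 = 0, and there is no ∂_3, so H_2 ≅ 0.

(K is a triangulation of the disjoint union of the Möbius band and a set of 2 points.)

H_0 = Z^3,  H_1 = Z,  H_2 = 0.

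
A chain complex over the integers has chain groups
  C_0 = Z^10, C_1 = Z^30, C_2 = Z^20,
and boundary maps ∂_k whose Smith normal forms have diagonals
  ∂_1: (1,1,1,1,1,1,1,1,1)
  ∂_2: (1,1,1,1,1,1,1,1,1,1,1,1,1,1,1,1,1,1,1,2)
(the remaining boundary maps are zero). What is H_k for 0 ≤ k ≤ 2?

H_0: b_0 = 10 − 0 − 9 = 1; torsion from ∂_1 factors > 1: none. So H_0 = Z.
H_1: b_1 = 30 − 9 − 20 = 1; torsion from ∂_2 factors > 1: [2]. So H_1 = Z ⊕ Z/2.
H_2: b_2 = 20 − 20 − 0 = 0; torsion from ∂_3 factors > 1: none. So H_2 = 0.

H_0 = Z,  H_1 = Z ⊕ Z/2,  H_2 = 0.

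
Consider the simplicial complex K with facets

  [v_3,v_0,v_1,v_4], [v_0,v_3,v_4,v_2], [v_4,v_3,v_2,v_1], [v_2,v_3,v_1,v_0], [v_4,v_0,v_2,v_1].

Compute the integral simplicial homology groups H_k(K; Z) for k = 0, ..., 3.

Fix the vertex order v_0 < v_1 < v_2 < v_3 < v_4 and write every simplex with vertices in increasing order. Then dim K = 3 and the simplices of K are:

  0-simplices (5): [v_0], [v_1], [v_2], [v_3], [v_4]
  1-simplices (10): [v_0,v_1], [v_0,v_2], [v_0,v_3], [v_0,v_4], [v_1,v_2], [v_1,v_3], [v_1,v_4], [v_2,v_3], [v_2,v_4], [v_3,v_4]
  2-simplices (10): [v_0,v_1,v_2], [v_0,v_1,v_3], [v_0,v_1,v_4], [v_0,v_2,v_3], [v_0,v_2,v_4], [v_0,v_3,v_4], [v_1,v_2,v_3], [v_1,v_2,v_4], [v_1,v_3,v_4], [v_2,v_3,v_4]
  3-simplices (5): [v_0,v_1,v_2,v_3], [v_0,v_1,v_2,v_4], [v_0,v_1,v_3,v_4], [v_0,v_2,v_3,v_4], [v_1,v_2,v_3,v_4]

so the chain groups are C_0 ≅ Z^5, C_1 ≅ Z^10, C_2 ≅ Z^10, C_3 ≅ Z^5.

∂_1: C_1 → C_0 is given by ∂[p,q] = [q] − [p]. For instance
  ∂[v_0,v_2] = [v_2] − [v_0].
The 5×10 boundary matrix has rank 4 and Smith normal form diag(1,1,1,1).

Boundary ∂_2: C_2 → C_1 acts by ∂[p,q,r] = [q,r] − [p,r] + [p,q]. For instance
  ∂[v_1,v_2,v_3] = [v_2,v_3] − [v_1,v_3] + [v_1,v_2],
  ∂[v_0,v_3,v_4] = [v_3,v_4] − [v_0,v_4] + [v_0,v_3].
This gives a 10×10 integer matrix of rank 6; reducing to Smith normal form yields diagonal entries (1,1,1,1,1,1).

Boundary ∂_3: C_3 → C_2 sends each 3-simplex σ to the alternating sum Σ_i (−1)^i (σ with its i-th vertex removed). For instance
  ∂[v_0,v_1,v_2,v_3] = [v_1,v_2,v_3] − [v_0,v_2,v_3] + [v_0,v_1,v_3] − [v_0,v_1,v_2],
  ∂[v_0,v_2,v_3,v_4] = [v_2,v_3,v_4] − [v_0,v_3,v_4] + [v_0,v_2,v_4] − [v_0,v_2,v_3].
The 10×5 boundary matrix has rank 4 and Smith normal form diag(1,1,1,1).

Computing H_k = (kernel of ∂_k) / (image of ∂_{k+1}):

  H_0: rank C_0 − rank ∂_1 = 5 − 4 = 1, and the invariant factors of ∂_1 are all 1, so H_0 ≅ Z.
  H_1: rank ker ∂_1 − rank ∂_2 = (10 − 4) − 6 = 0, and the invariant factors of ∂_2 are all 1, so H_1 ≅ 0.
  H_2: rank ker ∂_2 − rank ∂_3 = (10 − 6) − 4 = 0, and the invariant factors of ∂_3 are all 1, so H_2 ≅ 0.
  H_3: rank ker ∂_3 − rank ∂_4 = (5 − 4) − 0 = 1, and there is no ∂_4, so H_3 ≅ Z.

As a check, the Euler characteristic is 5 − 10 + 10 − 5 = 0, which agrees with 1 − 0 + 0 − 1 = 0.
(K is a triangulation of the 3-sphere S^3.)

H_0 = Z,  H_1 = 0,  H_2 = 0,  H_3 = Z.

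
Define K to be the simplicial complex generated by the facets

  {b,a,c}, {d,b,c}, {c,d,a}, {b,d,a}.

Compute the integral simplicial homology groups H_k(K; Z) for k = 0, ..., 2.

H_0 = Z,  H_1 = 0,  H_2 = Z.

Take the total order a < b < c < d on the vertex set. Then K (dimension 2) consists of the simplices:

  0-simplices (4): a, b, c, d
  1-simplices (6): ab, ac, ad, bc, bd, cd
  2-simplices (4): abc, abd, acd, bcd

Hence C_0 ≅ Z^4, C_1 ≅ Z^6, C_2 ≅ Z^4.

∂_1: C_1 → C_0 sends each edge [p,q] (with p < q) to q − p. For instance
  ∂bd = d − b.
This gives a 4×6 integer matrix of rank 3; reducing to Smith normal form yields diagonal entries (1,1,1).

∂_2: C_2 → C_1 acts by ∂[p,q,r] = [q,r] − [p,r] + [p,q]. For instance
  ∂abc = bc − ac + ab,
  ∂bcd = cd − bd + bc.
The 6×4 boundary matrix has rank 3 and Smith normal form diag(1,1,1).

Reading off H_k = ker ∂_k / im ∂_{k+1}:

  H_0: rank C_0 − rank ∂_1 = 4 − 3 = 1, and the invariant factors of ∂_1 are all 1, so H_0 = Z.
  H_1: rank ker ∂_1 − rank ∂_2 = (6 − 3) − 3 = 0, and the invariant factors of ∂_2 are all 1, so H_1 = 0.
  H_2: rank ker ∂_2 − rank ∂_3 = (4 − 3) − 0 = 1, and there is no ∂_3, so H_2 = Z.

(K is a triangulation of the 2-sphere S^2.)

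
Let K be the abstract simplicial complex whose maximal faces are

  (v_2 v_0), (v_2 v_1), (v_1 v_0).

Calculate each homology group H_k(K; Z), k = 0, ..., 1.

H_0 ≅ Z,  H_1 ≅ Z.

K has 3 vertices, 3 edges.
rank ∂_0 = 0, rank ∂_1 = 2 ⇒ b_0 = 3 − 0 − 2 = 1; all invariant factors of ∂_1 are 1 so no torsion. So H_0 ≅ Z.
rank ∂_1 = 2, rank ∂_2 = 0 ⇒ b_1 = 3 − 2 − 0 = 1. So H_1 ≅ Z.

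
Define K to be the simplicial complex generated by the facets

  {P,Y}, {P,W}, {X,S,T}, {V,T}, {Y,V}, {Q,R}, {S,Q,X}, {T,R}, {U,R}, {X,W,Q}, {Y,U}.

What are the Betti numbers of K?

We work with the vertex ordering P < Q < R < S < T < U < V < W < X < Y. The simplices of K, each written with vertices in increasing order, are:

  0-simplices (10): P, Q, R, S, T, U, V, W, X, Y
  1-simplices (15): PW, PY, QR, QS, QW, QX, RT, RU, ST, SX, TV, TX, UY, VY, WX
  2-simplices (3): QSX, QWX, STX

giving chain groups C_0 ≅ Z^10, C_1 ≅ Z^15, C_2 ≅ Z^3.

∂_1: C_1 → C_0 sends each edge [p,q] (with p < q) to q − p. For instance
  ∂QW = W − Q.
As a 10×15 matrix over Z this has rank 9, with invariant factors (1,1,1,1,1,1,1,1,1).

Boundary ∂_2: C_2 → C_1 sends each 2-simplex [p,q,r] to [q,r] − [p,r] + [p,q]. For instance
  ∂QWX = WX − QX + QW,
  ∂QSX = SX − QX + QS.
The resulting 15×3 matrix has rank 3, and its Smith normal form has invariant factors (1,1,1).

Now H_k = ker ∂_k / im ∂_{k+1}, so:

  H_0: rank C_0 − rank ∂_1 = 10 − 9 = 1, and the invariant factors of ∂_1 are all 1, so H_0 ≅ Z.
  H_1: rank ker ∂_1 − rank ∂_2 = (15 − 9) − 3 = 3, and the invariant factors of ∂_2 are all 1, so H_1 ≅ Z^3.
  H_2: rank ker ∂_2 − rank ∂_3 = (3 − 3) − 0 = 0, and there is no ∂_3, so H_2 ≅ 0.

Hence the Betti numbers are b_0 = 1, b_1 = 3, b_2 = 0.

b_0 = 1, b_1 = 3, b_2 = 0.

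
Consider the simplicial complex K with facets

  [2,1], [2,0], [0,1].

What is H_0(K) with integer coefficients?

We work with the vertex ordering 0 < 1 < 2. The simplices of K, each written with vertices in increasing order, are:

  0-simplices (3): [0], [1], [2]
  1-simplices (3): [0,1], [0,2], [1,2]

so the chain groups are C_0 ≅ Z^3, C_1 ≅ Z^3.

∂_1: C_1 → C_0 maps an edge to its endpoints' difference, ∂[p,q] = q − p. For instance
  ∂[0,1] = [1] − [0].
The resulting 3×3 matrix has rank 2, and its Smith normal form has invariant factors (1,1).

Reading off H_k = ker ∂_k / im ∂_{k+1}:

  H_0: rank C_0 − rank ∂_1 = 3 − 2 = 1, and the invariant factors of ∂_1 are all 1, so H_0 ≅ Z.

(K is a triangulation of the circle S^1.)

H_0 = Z.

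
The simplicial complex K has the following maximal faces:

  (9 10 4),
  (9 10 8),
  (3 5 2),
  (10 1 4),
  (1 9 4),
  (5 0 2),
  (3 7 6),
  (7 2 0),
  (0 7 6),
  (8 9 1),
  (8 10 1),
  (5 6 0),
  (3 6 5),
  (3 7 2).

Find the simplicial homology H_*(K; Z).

H_0 = Z^2,  H_1 = 0,  H_2 = Z^2.

We work with the vertex ordering 0 < 1 < 2 < 3 < 4 < 5 < 6 < 7 < 8 < 9 < 10. The simplices of K, each written with vertices in increasing order, are:

  0-simplices (11): [0], [1], [2], [3], [4], [5], [6], [7], [8], [9], [10]
  1-simplices (21): [0,2], [0,5], [0,6], [0,7], [1,4], [1,8], [1,9], [1,10], [2,3], [2,5], [2,7], [3,5], [3,6], [3,7], [4,9], [4,10], [5,6], [6,7], [8,9], [8,10], [9,10]
  2-simplices (14): [0,2,5], [0,2,7], [0,5,6], [0,6,7], [1,4,9], [1,4,10], [1,8,9], [1,8,10], [2,3,5], [2,3,7], [3,5,6], [3,6,7], [4,9,10], [8,9,10]

giving chain groups C_0 ≅ Z^11, C_1 ≅ Z^21, C_2 ≅ Z^14.

Boundary ∂_1: C_1 → C_0 maps an edge to its endpoints' difference, ∂[p,q] = q − p. For instance
  ∂[0,7] = [7] − [0].
The 11×21 boundary matrix has rank 9 and Smith normal form diag(1,1,1,1,1,1,1,1,1).

The boundary map ∂_2: C_2 → C_1 acts by ∂[p,q,r] = [q,r] − [p,r] + [p,q]. For instance
  ∂[2,3,5] = [3,5] − [2,5] + [2,3],
  ∂[1,4,9] = [4,9] − [1,9] + [1,4].
The resulting 21×14 matrix has rank 12, and its Smith normal form has invariant factors (1,1,1,1,1,1,1,1,1,1,1,1).

Computing H_k = (kernel of ∂_k) / (image of ∂_{k+1}):

  H_0: rank C_0 − rank ∂_1 = 11 − 9 = 2, and the invariant factors of ∂_1 are all 1, so H_0 = Z^2.
  H_1: rank ker ∂_1 − rank ∂_2 = (21 − 9) − 12 = 0, and the invariant factors of ∂_2 are all 1, so H_1 = 0.
  H_2: rank ker ∂_2 − rank ∂_3 = (14 − 12) − 0 = 2, and there is no ∂_3, so H_2 = Z^2.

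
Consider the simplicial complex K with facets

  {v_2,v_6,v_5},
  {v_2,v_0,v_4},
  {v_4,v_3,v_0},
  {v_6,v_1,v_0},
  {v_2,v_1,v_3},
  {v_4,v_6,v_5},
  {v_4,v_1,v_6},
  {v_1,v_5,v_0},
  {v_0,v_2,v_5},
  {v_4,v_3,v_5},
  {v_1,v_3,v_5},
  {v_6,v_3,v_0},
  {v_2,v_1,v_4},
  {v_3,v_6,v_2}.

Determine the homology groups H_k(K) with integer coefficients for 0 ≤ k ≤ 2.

H_0 = Z,  H_1 = Z^2,  H_2 = Z.

Order the vertices as v_0 < v_1 < v_2 < v_3 < v_4 < v_5 < v_6. Listing each simplex with vertices in this order, K has dimension 2 with simplices:

  0-simplices (7): [v_0], [v_1], [v_2], [v_3], [v_4], [v_5], [v_6]
  1-simplices (21): (21 of them)
  2-simplices (14): (14 of them)

giving chain groups C_0 ≅ Z^7, C_1 ≅ Z^21, C_2 ≅ Z^14.

Boundary ∂_1: C_1 → C_0 sends each edge [p,q] (with p < q) to q − p. For instance
  ∂[v_3,v_6] = [v_6] − [v_3].
The resulting 7×21 matrix has rank 6, and its Smith normal form has invariant factors (1,1,1,1,1,1).

The boundary map ∂_2: C_2 → C_1 sends each 2-simplex [p,q,r] to [q,r] − [p,r] + [p,q]. For instance
  ∂[v_0,v_2,v_4] = [v_2,v_4] − [v_0,v_4] + [v_0,v_2],
  ∂[v_1,v_4,v_6] = [v_4,v_6] − [v_1,v_6] + [v_1,v_4].
The 21×14 boundary matrix has rank 13 and Smith normal form diag(1,1,1,1,1,1,1,1,1,1,1,1,1).

Now H_k = ker ∂_k / im ∂_{k+1}, so:

  H_0: rank C_0 − rank ∂_1 = 7 − 6 = 1, and the invariant factors of ∂_1 are all 1, so H_0 = Z.
  H_1: rank ker ∂_1 − rank ∂_2 = (21 − 6) − 13 = 2, and the invariant factors of ∂_2 are all 1, so H_1 = Z^2.
  H_2: rank ker ∂_2 − rank ∂_3 = (14 − 13) − 0 = 1, and there is no ∂_3, so H_2 = Z.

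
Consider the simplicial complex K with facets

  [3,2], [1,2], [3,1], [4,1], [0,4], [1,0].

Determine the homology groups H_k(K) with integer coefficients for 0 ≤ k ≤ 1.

H_0 ≅ Z,  H_1 ≅ Z^2.

Take the total order 0 < 1 < 2 < 3 < 4 on the vertex set. Then K (dimension 1) consists of the simplices:

  0-simplices (5): [0], [1], [2], [3], [4]
  1-simplices (6): [0,1], [0,4], [1,2], [1,3], [1,4], [2,3]

so the chain groups are C_0 ≅ Z^5, C_1 ≅ Z^6.

The boundary map ∂_1: C_1 → C_0 sends each edge [p,q] (with p < q) to q − p. For instance
  ∂[1,2] = [2] − [1].
The 5×6 boundary matrix has rank 4 and Smith normal form diag(1,1,1,1).

Now H_k = ker ∂_k / im ∂_{k+1}, so:

  H_0: rank C_0 − rank ∂_1 = 5 − 4 = 1, and the invariant factors of ∂_1 are all 1, so H_0 = Z.
  H_1: rank ker ∂_1 − rank ∂_2 = (6 − 4) − 0 = 2, and there is no ∂_2, so H_1 = Z^2.

As a check, the Euler characteristic is 5 − 6 = -1, which agrees with 1 − 2 = -1.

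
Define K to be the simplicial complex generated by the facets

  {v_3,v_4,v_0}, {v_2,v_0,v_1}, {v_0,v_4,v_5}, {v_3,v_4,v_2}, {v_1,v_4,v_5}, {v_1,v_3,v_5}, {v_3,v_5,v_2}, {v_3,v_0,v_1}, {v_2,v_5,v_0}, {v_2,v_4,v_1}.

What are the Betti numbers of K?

Order the vertices as v_0 < v_1 < v_2 < v_3 < v_4 < v_5. Listing each simplex with vertices in this order, K has dimension 2 with simplices:

  0-simplices (6): [v_0], [v_1], [v_2], [v_3], [v_4], [v_5]
  1-simplices (15): (15 of them)
  2-simplices (10): [v_0,v_1,v_2], [v_0,v_1,v_3], [v_0,v_2,v_5], [v_0,v_3,v_4], [v_0,v_4,v_5], [v_1,v_2,v_4], [v_1,v_3,v_5], [v_1,v_4,v_5], [v_2,v_3,v_4], [v_2,v_3,v_5]

so the chain groups are C_0 ≅ Z^6, C_1 ≅ Z^15, C_2 ≅ Z^10.

Boundary ∂_1: C_1 → C_0 maps an edge to its endpoints' difference, ∂[p,q] = q − p.
This gives a 6×15 integer matrix of rank 5; reducing to Smith normal form yields diagonal entries (1,1,1,1,1).

The boundary map ∂_2: C_2 → C_1 sends each 2-simplex [p,q,r] to [q,r] − [p,r] + [p,q]. For instance
  ∂[v_0,v_4,v_5] = [v_4,v_5] − [v_0,v_5] + [v_0,v_4],
  ∂[v_1,v_2,v_4] = [v_2,v_4] − [v_1,v_4] + [v_1,v_2].
The resulting 15×10 matrix has rank 10, and its Smith normal form has invariant factors (1,1,1,1,1,1,1,1,1,2).

Reading off H_k = ker ∂_k / im ∂_{k+1}:

  H_0: rank C_0 − rank ∂_1 = 6 − 5 = 1, and the invariant factors of ∂_1 are all 1, so H_0 ≅ Z.
  H_1: rank ker ∂_1 − rank ∂_2 = (15 − 5) − 10 = 0, and ∂_2 has invariant factor 2 > 1, so H_1 ≅ Z/2.
  H_2: rank ker ∂_2 − rank ∂_3 = (10 − 10) − 0 = 0, and there is no ∂_3, so H_2 ≅ 0.

(K is a triangulation of the real projective plane RP^2.)

Hence the Betti numbers are b_0 = 1, b_1 = 0, b_2 = 0.

b_0 = 1, b_1 = 0, b_2 = 0.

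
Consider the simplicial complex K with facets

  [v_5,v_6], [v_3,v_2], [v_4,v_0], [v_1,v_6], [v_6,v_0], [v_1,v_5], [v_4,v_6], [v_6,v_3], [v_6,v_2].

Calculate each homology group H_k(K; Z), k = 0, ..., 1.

Fix the vertex order v_0 < v_1 < v_2 < v_3 < v_4 < v_5 < v_6 and write every simplex with vertices in increasing order. Then dim K = 1 and the simplices of K are:

  0-simplices (7): [v_0], [v_1], [v_2], [v_3], [v_4], [v_5], [v_6]
  1-simplices (9): [v_0,v_4], [v_0,v_6], [v_1,v_5], [v_1,v_6], [v_2,v_3], [v_2,v_6], [v_3,v_6], [v_4,v_6], [v_5,v_6]

so the chain groups are C_0 ≅ Z^7, C_1 ≅ Z^9.

The boundary map ∂_1: C_1 → C_0 sends each edge [p,q] (with p < q) to q − p. For instance
  ∂[v_0,v_6] = [v_6] − [v_0].
The resulting 7×9 matrix has rank 6, and its Smith normal form has invariant factors (1,1,1,1,1,1).

From H_k ≅ ker(∂_k) / im(∂_{k+1}) we obtain:

  H_0: rank C_0 − rank ∂_1 = 7 − 6 = 1, and the invariant factors of ∂_1 are all 1, so H_0 = Z.
  H_1: rank ker ∂_1 − rank ∂_2 = (9 − 6) − 0 = 3, and there is no ∂_2, so H_1 = Z^3.

(K is a triangulation of a wedge of 3 circles.)

H_0 ≅ Z,  H_1 ≅ Z^3.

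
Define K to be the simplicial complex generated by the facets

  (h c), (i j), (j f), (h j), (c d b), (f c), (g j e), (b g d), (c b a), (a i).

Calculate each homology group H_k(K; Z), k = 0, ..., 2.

H_0 ≅ Z,  H_1 ≅ Z^3,  H_2 = 0.

Fix the vertex order a < b < c < d < e < f < g < h < i < j and write every simplex with vertices in increasing order. Then dim K = 2 and the simplices of K are:

  0-simplices (10): a, b, c, d, e, f, g, h, i, j
  1-simplices (16): ab, ac, ai, bc, bd, bg, cd, cf, ch, dg, eg, ej, fj, gj, hj, ij
  2-simplices (4): abc, bcd, bdg, egj

so the chain groups are C_0 ≅ Z^10, C_1 ≅ Z^16, C_2 ≅ Z^4.

Boundary ∂_1: C_1 → C_0 is given by ∂[p,q] = [q] − [p].
The resulting 10×16 matrix has rank 9, and its Smith normal form has invariant factors (1,1,1,1,1,1,1,1,1).

∂_2: C_2 → C_1 maps a triangle to the signed sum of its edges. For instance
  ∂abc = bc − ac + ab,
  ∂bcd = cd − bd + bc.
The 16×4 boundary matrix has rank 4 and Smith normal form diag(1,1,1,1).

Computing H_k = (kernel of ∂_k) / (image of ∂_{k+1}):

  H_0: rank C_0 − rank ∂_1 = 10 − 9 = 1, and the invariant factors of ∂_1 are all 1, so H_0 ≅ Z.
  H_1: rank ker ∂_1 − rank ∂_2 = (16 − 9) − 4 = 3, and the invariant factors of ∂_2 are all 1, so H_1 ≅ Z^3.
  H_2: rank ker ∂_2 − rank ∂_3 = (4 − 4) − 0 = 0, and there is no ∂_3, so H_2 ≅ 0.

As a check, the Euler characteristic is 10 − 16 + 4 = -2, which agrees with 1 − 3 + 0 = -2.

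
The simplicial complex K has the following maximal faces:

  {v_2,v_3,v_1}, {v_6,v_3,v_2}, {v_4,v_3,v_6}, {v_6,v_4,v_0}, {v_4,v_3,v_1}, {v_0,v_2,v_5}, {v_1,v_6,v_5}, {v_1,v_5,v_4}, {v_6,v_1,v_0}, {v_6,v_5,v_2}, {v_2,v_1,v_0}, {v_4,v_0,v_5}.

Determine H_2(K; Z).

H_2 = 0.

Take the total order v_0 < v_1 < v_2 < v_3 < v_4 < v_5 < v_6 on the vertex set. Then K (dimension 2) consists of the simplices:

  0-simplices (7): [v_0], [v_1], [v_2], [v_3], [v_4], [v_5], [v_6]
  1-simplices (18): (18 of them)
  2-simplices (12): (12 of them)

Hence C_0 ≅ Z^7, C_1 ≅ Z^18, C_2 ≅ Z^12.

The boundary map ∂_1: C_1 → C_0 sends each edge [p,q] (with p < q) to q − p.
As a 7×18 matrix over Z this has rank 6, with invariant factors (1,1,1,1,1,1).

∂_2: C_2 → C_1 sends each 2-simplex [p,q,r] to [q,r] − [p,r] + [p,q]. For instance
  ∂[v_1,v_4,v_5] = [v_4,v_5] − [v_1,v_5] + [v_1,v_4],
  ∂[v_0,v_1,v_2] = [v_1,v_2] − [v_0,v_2] + [v_0,v_1].
As a 18×12 matrix over Z this has rank 12, with invariant factors (1,1,1,1,1,1,1,1,1,1,1,2).

Reading off H_k = ker ∂_k / im ∂_{k+1}:

  H_2: rank ker ∂_2 − rank ∂_3 = (12 − 12) − 0 = 0, and there is no ∂_3, so H_2 ≅ 0.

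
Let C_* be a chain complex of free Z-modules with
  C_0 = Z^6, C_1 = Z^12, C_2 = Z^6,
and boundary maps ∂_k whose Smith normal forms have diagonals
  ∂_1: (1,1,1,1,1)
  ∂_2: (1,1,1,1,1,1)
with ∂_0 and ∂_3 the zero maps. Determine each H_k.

H_0 = Z,  H_1 = Z,  H_2 = 0.

H_0: b_0 = 6 − 0 − 5 = 1; torsion from ∂_1 factors > 1: none. So H_0 = Z.
H_1: b_1 = 12 − 5 − 6 = 1; torsion from ∂_2 factors > 1: none. So H_1 = Z.
H_2: b_2 = 6 − 6 − 0 = 0; torsion from ∂_3 factors > 1: none. So H_2 = 0.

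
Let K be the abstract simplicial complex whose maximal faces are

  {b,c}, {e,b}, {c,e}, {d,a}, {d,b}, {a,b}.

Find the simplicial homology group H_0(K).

H_0 = Z.

Order the vertices as a < b < c < d < e. Listing each simplex with vertices in this order, K has dimension 1 with simplices:

  0-simplices (5): a, b, c, d, e
  1-simplices (6): ab, ad, bc, bd, be, ce

giving chain groups C_0 ≅ Z^5, C_1 ≅ Z^6.

Boundary ∂_1: C_1 → C_0 is given by ∂[p,q] = [q] − [p].
As a 5×6 matrix over Z this has rank 4, with invariant factors (1,1,1,1).

Reading off H_k = ker ∂_k / im ∂_{k+1}:

  H_0: rank C_0 − rank ∂_1 = 5 − 4 = 1, and the invariant factors of ∂_1 are all 1, so H_0 = Z.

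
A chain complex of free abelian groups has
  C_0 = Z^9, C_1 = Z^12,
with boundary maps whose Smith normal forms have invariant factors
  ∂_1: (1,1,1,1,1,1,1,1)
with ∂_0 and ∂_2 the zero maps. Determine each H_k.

H_0 = Z,  H_1 = Z^4.

H_0: b_0 = 9 − 0 − 8 = 1; torsion from ∂_1 factors > 1: none. So H_0 = Z.
H_1: b_1 = 12 − 8 − 0 = 4; torsion from ∂_2 factors > 1: none. So H_1 = Z^4.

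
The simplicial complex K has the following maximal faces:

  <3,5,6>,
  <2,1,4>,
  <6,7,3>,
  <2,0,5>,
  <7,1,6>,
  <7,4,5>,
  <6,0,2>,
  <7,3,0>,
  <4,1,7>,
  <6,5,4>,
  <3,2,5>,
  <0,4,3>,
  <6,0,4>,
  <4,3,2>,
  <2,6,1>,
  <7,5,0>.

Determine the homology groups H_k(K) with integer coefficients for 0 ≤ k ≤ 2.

Take the total order 0 < 1 < 2 < 3 < 4 < 5 < 6 < 7 on the vertex set. Then K (dimension 2) consists of the simplices:

  0-simplices (8): [0], [1], [2], [3], [4], [5], [6], [7]
  1-simplices (24): (24 of them)
  2-simplices (16): [0,2,5], [0,2,6], [0,3,4], [0,3,7], [0,4,6], [0,5,7], [1,2,4], [1,2,6], [1,4,7], [1,6,7], [2,3,4], [2,3,5], [3,5,6], [3,6,7], [4,5,6], [4,5,7]

Hence C_0 ≅ Z^8, C_1 ≅ Z^24, C_2 ≅ Z^16.

Boundary ∂_1: C_1 → C_0 maps an edge to its endpoints' difference, ∂[p,q] = q − p. For instance
  ∂[2,4] = [4] − [2].
This gives a 8×24 integer matrix of rank 7; reducing to Smith normal form yields diagonal entries (1,1,1,1,1,1,1).

Boundary ∂_2: C_2 → C_1 sends each 2-simplex [p,q,r] to [q,r] − [p,r] + [p,q]. For instance
  ∂[1,2,6] = [2,6] − [1,6] + [1,2],
  ∂[0,3,7] = [3,7] − [0,7] + [0,3].
This gives a 24×16 integer matrix of rank 15; reducing to Smith normal form yields diagonal entries (1,1,1,1,1,1,1,1,1,1,1,1,1,1,1).

Now H_k = ker ∂_k / im ∂_{k+1}, so:

  H_0: rank C_0 − rank ∂_1 = 8 − 7 = 1, and the invariant factors of ∂_1 are all 1, so H_0 = Z.
  H_1: rank ker ∂_1 − rank ∂_2 = (24 − 7) − 15 = 2, and the invariant factors of ∂_2 are all 1, so H_1 = Z^2.
  H_2: rank ker ∂_2 − rank ∂_3 = (16 − 15) − 0 = 1, and there is no ∂_3, so H_2 = Z.

H_0 ≅ Z,  H_1 ≅ Z^2,  H_2 ≅ Z.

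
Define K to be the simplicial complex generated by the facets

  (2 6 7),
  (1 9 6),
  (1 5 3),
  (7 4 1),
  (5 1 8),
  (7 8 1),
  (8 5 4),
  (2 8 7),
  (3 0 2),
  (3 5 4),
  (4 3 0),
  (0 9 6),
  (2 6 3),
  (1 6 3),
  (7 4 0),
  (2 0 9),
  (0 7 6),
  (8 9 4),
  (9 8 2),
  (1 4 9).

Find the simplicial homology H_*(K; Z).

H_0 = Z,  H_1 = Z × Z/2,  H_2 = 0.

K has 10 vertices, 30 edges, 20 triangles.
rank ∂_0 = 0, rank ∂_1 = 9 ⇒ b_0 = 10 − 0 − 9 = 1; all invariant factors of ∂_1 are 1 so no torsion. So H_0 ≅ Z.
rank ∂_1 = 9, rank ∂_2 = 20 ⇒ b_1 = 30 − 9 − 20 = 1; ∂_2 has invariant factor(s) [2] giving torsion. So H_1 ≅ Z × Z/2.
rank ∂_2 = 20, rank ∂_3 = 0 ⇒ b_2 = 20 − 20 − 0 = 0. So H_2 ≅ 0.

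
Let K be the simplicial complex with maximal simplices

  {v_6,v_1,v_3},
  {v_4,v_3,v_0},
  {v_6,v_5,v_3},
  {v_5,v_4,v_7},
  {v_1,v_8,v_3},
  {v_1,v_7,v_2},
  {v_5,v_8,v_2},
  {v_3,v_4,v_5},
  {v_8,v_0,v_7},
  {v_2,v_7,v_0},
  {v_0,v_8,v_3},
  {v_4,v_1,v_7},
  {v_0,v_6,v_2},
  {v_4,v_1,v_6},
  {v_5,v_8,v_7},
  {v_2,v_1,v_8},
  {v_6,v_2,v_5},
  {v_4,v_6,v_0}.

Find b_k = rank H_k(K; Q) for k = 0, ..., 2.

We work with the vertex ordering v_0 < v_1 < v_2 < v_3 < v_4 < v_5 < v_6 < v_7 < v_8. The simplices of K, each written with vertices in increasing order, are:

  0-simplices (9): [v_0], [v_1], [v_2], [v_3], [v_4], [v_5], [v_6], [v_7], [v_8]
  1-simplices (27): (27 of them)
  2-simplices (18): (18 of them)

Hence C_0 ≅ Z^9, C_1 ≅ Z^27, C_2 ≅ Z^18.

The boundary map ∂_1: C_1 → C_0 maps an edge to its endpoints' difference, ∂[p,q] = q − p. For instance
  ∂[v_1,v_7] = [v_7] − [v_1].
The resulting 9×27 matrix has rank 8, and its Smith normal form has invariant factors (1,1,1,1,1,1,1,1).

Boundary ∂_2: C_2 → C_1 sends each 2-simplex [p,q,r] to [q,r] − [p,r] + [p,q]. For instance
  ∂[v_1,v_3,v_8] = [v_3,v_8] − [v_1,v_8] + [v_1,v_3],
  ∂[v_1,v_4,v_6] = [v_4,v_6] − [v_1,v_6] + [v_1,v_4].
The resulting 27×18 matrix has rank 18, and its Smith normal form has invariant factors (1,1,1,1,1,1,1,1,1,1,1,1,1,1,1,1,1,2).

Reading off H_k = ker ∂_k / im ∂_{k+1}:

  H_0: rank C_0 − rank ∂_1 = 9 − 8 = 1, and the invariant factors of ∂_1 are all 1, so H_0 = Z.
  H_1: rank ker ∂_1 − rank ∂_2 = (27 − 8) − 18 = 1, and ∂_2 has invariant factor 2 > 1, so H_1 = Z ⊕ Z/2Z.
  H_2: rank ker ∂_2 − rank ∂_3 = (18 − 18) − 0 = 0, and there is no ∂_3, so H_2 = 0.

Hence the Betti numbers are b_0 = 1, b_1 = 1, b_2 = 0.

b_0 = 1, b_1 = 1, b_2 = 0.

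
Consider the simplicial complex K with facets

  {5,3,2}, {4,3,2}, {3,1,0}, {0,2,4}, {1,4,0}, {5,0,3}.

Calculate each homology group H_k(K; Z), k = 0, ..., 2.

We work with the vertex ordering 0 < 1 < 2 < 3 < 4 < 5. The simplices of K, each written with vertices in increasing order, are:

  0-simplices (6): [0], [1], [2], [3], [4], [5]
  1-simplices (12): [0,1], [0,2], [0,3], [0,4], [0,5], [1,3], [1,4], [2,3], [2,4], [2,5], [3,4], [3,5]
  2-simplices (6): [0,1,3], [0,1,4], [0,2,4], [0,3,5], [2,3,4], [2,3,5]

so the chain groups are C_0 ≅ Z^6, C_1 ≅ Z^12, C_2 ≅ Z^6.

∂_1: C_1 → C_0 maps an edge to its endpoints' difference, ∂[p,q] = q − p.
This gives a 6×12 integer matrix of rank 5; reducing to Smith normal form yields diagonal entries (1,1,1,1,1).

The boundary map ∂_2: C_2 → C_1 acts by ∂[p,q,r] = [q,r] − [p,r] + [p,q]. For instance
  ∂[0,1,4] = [1,4] − [0,4] + [0,1],
  ∂[0,3,5] = [3,5] − [0,5] + [0,3].
The resulting 12×6 matrix has rank 6, and its Smith normal form has invariant factors (1,1,1,1,1,1).

Computing H_k = (kernel of ∂_k) / (image of ∂_{k+1}):

  H_0: rank C_0 − rank ∂_1 = 6 − 5 = 1, and the invariant factors of ∂_1 are all 1, so H_0 = Z.
  H_1: rank ker ∂_1 − rank ∂_2 = (12 − 5) − 6 = 1, and the invariant factors of ∂_2 are all 1, so H_1 = Z.
  H_2: rank ker ∂_2 − rank ∂_3 = (6 − 6) − 0 = 0, and there is no ∂_3, so H_2 = 0.

H_0 ≅ Z,  H_1 ≅ Z,  H_2 = 0.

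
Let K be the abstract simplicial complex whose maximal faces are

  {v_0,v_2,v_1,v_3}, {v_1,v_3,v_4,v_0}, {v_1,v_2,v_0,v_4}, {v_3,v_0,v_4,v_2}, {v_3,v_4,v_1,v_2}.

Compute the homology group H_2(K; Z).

H_2 ≅ 0.

Order the vertices as v_0 < v_1 < v_2 < v_3 < v_4. Listing each simplex with vertices in this order, K has dimension 3 with simplices:

  0-simplices (5): [v_0], [v_1], [v_2], [v_3], [v_4]
  1-simplices (10): [v_0,v_1], [v_0,v_2], [v_0,v_3], [v_0,v_4], [v_1,v_2], [v_1,v_3], [v_1,v_4], [v_2,v_3], [v_2,v_4], [v_3,v_4]
  2-simplices (10): [v_0,v_1,v_2], [v_0,v_1,v_3], [v_0,v_1,v_4], [v_0,v_2,v_3], [v_0,v_2,v_4], [v_0,v_3,v_4], [v_1,v_2,v_3], [v_1,v_2,v_4], [v_1,v_3,v_4], [v_2,v_3,v_4]
  3-simplices (5): [v_0,v_1,v_2,v_3], [v_0,v_1,v_2,v_4], [v_0,v_1,v_3,v_4], [v_0,v_2,v_3,v_4], [v_1,v_2,v_3,v_4]

so the chain groups are C_0 ≅ Z^5, C_1 ≅ Z^10, C_2 ≅ Z^10, C_3 ≅ Z^5.

Boundary ∂_1: C_1 → C_0 is given by ∂[p,q] = [q] − [p].
The resulting 5×10 matrix has rank 4, and its Smith normal form has invariant factors (1,1,1,1).

∂_2: C_2 → C_1 acts by ∂[p,q,r] = [q,r] − [p,r] + [p,q]. For instance
  ∂[v_1,v_2,v_3] = [v_2,v_3] − [v_1,v_3] + [v_1,v_2],
  ∂[v_0,v_3,v_4] = [v_3,v_4] − [v_0,v_4] + [v_0,v_3].
The 10×10 boundary matrix has rank 6 and Smith normal form diag(1,1,1,1,1,1).

The boundary map ∂_3: C_3 → C_2 sends each 3-simplex σ to the alternating sum Σ_i (−1)^i (σ with its i-th vertex removed). For instance
  ∂[v_0,v_1,v_3,v_4] = [v_1,v_3,v_4] − [v_0,v_3,v_4] + [v_0,v_1,v_4] − [v_0,v_1,v_3],
  ∂[v_0,v_1,v_2,v_3] = [v_1,v_2,v_3] − [v_0,v_2,v_3] + [v_0,v_1,v_3] − [v_0,v_1,v_2].
As a 10×5 matrix over Z this has rank 4, with invariant factors (1,1,1,1).

Now H_k = ker ∂_k / im ∂_{k+1}, so:

  H_2: rank ker ∂_2 − rank ∂_3 = (10 − 6) − 4 = 0, and the invariant factors of ∂_3 are all 1, so H_2 = 0.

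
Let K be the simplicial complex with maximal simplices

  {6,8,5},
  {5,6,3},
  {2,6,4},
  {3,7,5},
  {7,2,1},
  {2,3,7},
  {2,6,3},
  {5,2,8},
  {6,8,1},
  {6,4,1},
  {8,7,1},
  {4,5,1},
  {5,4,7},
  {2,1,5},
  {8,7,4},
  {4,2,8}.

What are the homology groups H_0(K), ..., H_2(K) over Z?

H_0 ≅ Z,  H_1 ≅ Z^2,  H_2 ≅ Z.

Take the total order 1 < 2 < 3 < 4 < 5 < 6 < 7 < 8 on the vertex set. Then K (dimension 2) consists of the simplices:

  0-simplices (8): [1], [2], [3], [4], [5], [6], [7], [8]
  1-simplices (24): (24 of them)
  2-simplices (16): [1,2,5], [1,2,7], [1,4,5], [1,4,6], [1,6,8], [1,7,8], [2,3,6], [2,3,7], [2,4,6], [2,4,8], [2,5,8], [3,5,6], [3,5,7], [4,5,7], [4,7,8], [5,6,8]

Hence C_0 ≅ Z^8, C_1 ≅ Z^24, C_2 ≅ Z^16.

∂_1: C_1 → C_0 maps an edge to its endpoints' difference, ∂[p,q] = q − p.
The resulting 8×24 matrix has rank 7, and its Smith normal form has invariant factors (1,1,1,1,1,1,1).

The boundary map ∂_2: C_2 → C_1 sends each 2-simplex [p,q,r] to [q,r] − [p,r] + [p,q]. For instance
  ∂[1,4,6] = [4,6] − [1,6] + [1,4],
  ∂[1,7,8] = [7,8] − [1,8] + [1,7].
As a 24×16 matrix over Z this has rank 15, with invariant factors (1,1,1,1,1,1,1,1,1,1,1,1,1,1,1).

Reading off H_k = ker ∂_k / im ∂_{k+1}:

  H_0: rank C_0 − rank ∂_1 = 8 − 7 = 1, and the invariant factors of ∂_1 are all 1, so H_0 ≅ Z.
  H_1: rank ker ∂_1 − rank ∂_2 = (24 − 7) − 15 = 2, and the invariant factors of ∂_2 are all 1, so H_1 ≅ Z^2.
  H_2: rank ker ∂_2 − rank ∂_3 = (16 − 15) − 0 = 1, and there is no ∂_3, so H_2 ≅ Z.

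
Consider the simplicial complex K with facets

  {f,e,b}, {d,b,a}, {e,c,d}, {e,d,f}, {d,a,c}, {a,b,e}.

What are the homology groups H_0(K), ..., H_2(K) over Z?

Fix the vertex order a < b < c < d < e < f and write every simplex with vertices in increasing order. Then dim K = 2 and the simplices of K are:

  0-simplices (6): a, b, c, d, e, f
  1-simplices (12): ab, ac, ad, ae, bd, be, bf, cd, ce, de, df, ef
  2-simplices (6): abd, abe, acd, bef, cde, def

Hence C_0 ≅ Z^6, C_1 ≅ Z^12, C_2 ≅ Z^6.

∂_1: C_1 → C_0 maps an edge to its endpoints' difference, ∂[p,q] = q − p. For instance
  ∂ce = e − c.
The 6×12 boundary matrix has rank 5 and Smith normal form diag(1,1,1,1,1).

∂_2: C_2 → C_1 sends each 2-simplex [p,q,r] to [q,r] − [p,r] + [p,q]. For instance
  ∂acd = cd − ad + ac,
  ∂bef = ef − bf + be.
This gives a 12×6 integer matrix of rank 6; reducing to Smith normal form yields diagonal entries (1,1,1,1,1,1).

Computing H_k = (kernel of ∂_k) / (image of ∂_{k+1}):

  H_0: rank C_0 − rank ∂_1 = 6 − 5 = 1, and the invariant factors of ∂_1 are all 1, so H_0 = Z.
  H_1: rank ker ∂_1 − rank ∂_2 = (12 − 5) − 6 = 1, and the invariant factors of ∂_2 are all 1, so H_1 = Z.
  H_2: rank ker ∂_2 − rank ∂_3 = (6 − 6) − 0 = 0, and there is no ∂_3, so H_2 = 0.

As a check, the Euler characteristic is 6 − 12 + 6 = 0, which agrees with 1 − 1 + 0 = 0.

H_0 ≅ Z,  H_1 ≅ Z,  H_2 = 0.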